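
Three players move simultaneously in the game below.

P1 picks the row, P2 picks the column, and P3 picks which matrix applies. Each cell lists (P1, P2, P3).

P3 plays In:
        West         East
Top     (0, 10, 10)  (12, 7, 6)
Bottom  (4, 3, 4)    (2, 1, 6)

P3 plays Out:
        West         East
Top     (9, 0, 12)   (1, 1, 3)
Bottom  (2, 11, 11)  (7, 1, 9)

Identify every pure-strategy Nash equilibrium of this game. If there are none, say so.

P1 against (West, In): payoffs 0, 4 → best response Bottom.
P1 against (West, Out): payoffs 9, 2 → best response Top.
P1 against (East, In): payoffs 12, 2 → best response Top.
P1 against (East, Out): payoffs 1, 7 → best response Bottom.
P2 against (Top, In): payoffs 10, 7 → best response West.
P2 against (Top, Out): payoffs 0, 1 → best response East.
P2 against (Bottom, In): payoffs 3, 1 → best response West.
P2 against (Bottom, Out): payoffs 11, 1 → best response West.
P3 against (Top, West): payoffs 10, 12 → best response Out.
P3 against (Top, East): payoffs 6, 3 → best response In.
P3 against (Bottom, West): payoffs 4, 11 → best response Out.
P3 against (Bottom, East): payoffs 6, 9 → best response Out.
No profile is a mutual best response for all players.

This game has no pure Nash equilibrium.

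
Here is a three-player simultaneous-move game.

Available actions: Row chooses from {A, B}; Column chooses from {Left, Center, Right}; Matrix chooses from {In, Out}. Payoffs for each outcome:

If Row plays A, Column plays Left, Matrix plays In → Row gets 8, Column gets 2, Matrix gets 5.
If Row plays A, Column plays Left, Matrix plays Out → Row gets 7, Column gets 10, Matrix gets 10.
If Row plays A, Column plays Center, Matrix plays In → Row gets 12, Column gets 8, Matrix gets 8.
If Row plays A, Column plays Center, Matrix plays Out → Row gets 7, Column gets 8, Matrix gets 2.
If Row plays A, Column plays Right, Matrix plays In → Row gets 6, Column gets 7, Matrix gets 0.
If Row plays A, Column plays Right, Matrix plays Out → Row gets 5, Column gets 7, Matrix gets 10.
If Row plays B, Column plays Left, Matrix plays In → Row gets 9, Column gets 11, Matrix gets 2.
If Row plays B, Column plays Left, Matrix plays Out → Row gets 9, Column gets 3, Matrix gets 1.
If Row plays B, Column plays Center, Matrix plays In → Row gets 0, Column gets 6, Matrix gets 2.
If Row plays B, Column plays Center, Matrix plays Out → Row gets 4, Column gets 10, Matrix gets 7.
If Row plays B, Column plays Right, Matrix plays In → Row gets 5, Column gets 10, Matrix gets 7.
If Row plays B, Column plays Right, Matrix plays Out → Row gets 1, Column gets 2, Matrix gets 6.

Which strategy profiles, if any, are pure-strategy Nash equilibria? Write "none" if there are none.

The pure Nash equilibria are (A, Center, In) and (B, Left, In).

(A, Left, In): Row can switch to B (8 → 9). Not NE.
(A, Left, Out): Row can switch to B (7 → 9). Not NE.
(A, Center, In): Row gets 12, best alternative 0; Column gets 8, best alternative 7; Matrix gets 8, best alternative 2. No profitable deviation — NE.
(A, Center, Out): Column can switch to Left (8 → 10). Not NE.
(A, Right, In): Column can switch to Center (7 → 8). Not NE.
(A, Right, Out): Column can switch to Left (7 → 10). Not NE.
(B, Left, In): Row gets 9, best alternative 8; Column gets 11, best alternative 10; Matrix gets 2, best alternative 1. No profitable deviation — NE.
(B, Left, Out): Column can switch to Center (3 → 10). Not NE.
(B, Center, In): Row can switch to A (0 → 12). Not NE.
(B, Center, Out): Row can switch to A (4 → 7). Not NE.
(B, Right, In): Row can switch to A (5 → 6). Not NE.
(B, Right, Out): Row can switch to A (1 → 5). Not NE.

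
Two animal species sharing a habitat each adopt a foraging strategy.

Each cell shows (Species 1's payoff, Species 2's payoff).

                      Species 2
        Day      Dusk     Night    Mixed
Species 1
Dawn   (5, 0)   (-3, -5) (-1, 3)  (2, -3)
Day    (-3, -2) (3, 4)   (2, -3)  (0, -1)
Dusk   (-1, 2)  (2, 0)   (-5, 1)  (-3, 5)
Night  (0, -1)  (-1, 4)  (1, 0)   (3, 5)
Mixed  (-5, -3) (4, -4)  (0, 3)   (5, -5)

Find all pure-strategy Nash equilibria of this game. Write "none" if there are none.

Species 1 against Day: payoffs 5, -3, -1, 0, -5 → best response Dawn.
Species 1 against Dusk: payoffs -3, 3, 2, -1, 4 → best response Mixed.
Species 1 against Night: payoffs -1, 2, -5, 1, 0 → best response Day.
Species 1 against Mixed: payoffs 2, 0, -3, 3, 5 → best response Mixed.
Species 2 against Dawn: payoffs 0, -5, 3, -3 → best response Night.
Species 2 against Day: payoffs -2, 4, -3, -1 → best response Dusk.
Species 2 against Dusk: payoffs 2, 0, 1, 5 → best response Mixed.
Species 2 against Night: payoffs -1, 4, 0, 5 → best response Mixed.
Species 2 against Mixed: payoffs -3, -4, 3, -5 → best response Night.
No profile is a mutual best response for all players.

No pure-strategy Nash equilibrium.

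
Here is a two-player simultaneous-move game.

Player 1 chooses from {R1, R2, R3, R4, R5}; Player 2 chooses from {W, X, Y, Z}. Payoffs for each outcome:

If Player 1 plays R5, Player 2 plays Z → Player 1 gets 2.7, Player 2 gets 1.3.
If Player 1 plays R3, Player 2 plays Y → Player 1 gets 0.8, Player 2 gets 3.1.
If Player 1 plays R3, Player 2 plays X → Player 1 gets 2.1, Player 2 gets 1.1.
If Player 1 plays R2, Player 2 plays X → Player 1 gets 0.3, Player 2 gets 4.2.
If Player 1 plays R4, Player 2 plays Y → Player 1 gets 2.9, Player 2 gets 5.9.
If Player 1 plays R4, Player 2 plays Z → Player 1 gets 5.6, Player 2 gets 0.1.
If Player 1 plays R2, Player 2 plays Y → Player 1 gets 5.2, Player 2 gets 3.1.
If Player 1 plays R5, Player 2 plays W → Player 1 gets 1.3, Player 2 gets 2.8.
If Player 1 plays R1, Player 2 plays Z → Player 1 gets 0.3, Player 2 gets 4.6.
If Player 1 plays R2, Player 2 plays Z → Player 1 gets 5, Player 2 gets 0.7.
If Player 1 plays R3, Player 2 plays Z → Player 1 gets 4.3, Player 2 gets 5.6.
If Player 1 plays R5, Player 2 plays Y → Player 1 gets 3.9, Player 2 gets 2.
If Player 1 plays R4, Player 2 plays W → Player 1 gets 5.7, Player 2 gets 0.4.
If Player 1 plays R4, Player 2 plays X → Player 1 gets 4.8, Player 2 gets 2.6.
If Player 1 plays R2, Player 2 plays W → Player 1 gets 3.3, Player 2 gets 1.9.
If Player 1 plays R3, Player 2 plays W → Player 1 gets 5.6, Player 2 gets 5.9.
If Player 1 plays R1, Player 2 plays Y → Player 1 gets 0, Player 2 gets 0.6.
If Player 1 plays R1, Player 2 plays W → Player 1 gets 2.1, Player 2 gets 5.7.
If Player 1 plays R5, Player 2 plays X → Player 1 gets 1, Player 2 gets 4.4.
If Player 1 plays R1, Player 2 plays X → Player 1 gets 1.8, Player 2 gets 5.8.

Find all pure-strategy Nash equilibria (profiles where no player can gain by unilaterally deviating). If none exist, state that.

This game has no pure Nash equilibrium.

Player 1 against W: payoffs 2.1, 3.3, 5.6, 5.7, 1.3 → best response R4.
Player 1 against X: payoffs 1.8, 0.3, 2.1, 4.8, 1 → best response R4.
Player 1 against Y: payoffs 0, 5.2, 0.8, 2.9, 3.9 → best response R2.
Player 1 against Z: payoffs 0.3, 5, 4.3, 5.6, 2.7 → best response R4.
Player 2 against R1: payoffs 5.7, 5.8, 0.6, 4.6 → best response X.
Player 2 against R2: payoffs 1.9, 4.2, 3.1, 0.7 → best response X.
Player 2 against R3: payoffs 5.9, 1.1, 3.1, 5.6 → best response W.
Player 2 against R4: payoffs 0.4, 2.6, 5.9, 0.1 → best response Y.
Player 2 against R5: payoffs 2.8, 4.4, 2, 1.3 → best response X.
No profile is a mutual best response for all players.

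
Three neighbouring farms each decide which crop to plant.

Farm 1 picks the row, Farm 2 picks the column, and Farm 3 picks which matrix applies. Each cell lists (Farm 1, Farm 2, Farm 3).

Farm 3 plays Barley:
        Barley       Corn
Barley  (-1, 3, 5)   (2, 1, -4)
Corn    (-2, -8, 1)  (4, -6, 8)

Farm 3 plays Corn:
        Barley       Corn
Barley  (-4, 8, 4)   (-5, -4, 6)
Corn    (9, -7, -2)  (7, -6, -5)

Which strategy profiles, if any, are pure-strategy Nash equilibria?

(Barley, Barley, Barley) and (Corn, Corn, Barley)

Farm 1 against (Barley, Barley): payoffs -1, -2 → best response Barley.
Farm 1 against (Barley, Corn): payoffs -4, 9 → best response Corn.
Farm 1 against (Corn, Barley): payoffs 2, 4 → best response Corn.
Farm 1 against (Corn, Corn): payoffs -5, 7 → best response Corn.
Farm 2 against (Barley, Barley): payoffs 3, 1 → best response Barley.
Farm 2 against (Barley, Corn): payoffs 8, -4 → best response Barley.
Farm 2 against (Corn, Barley): payoffs -8, -6 → best response Corn.
Farm 2 against (Corn, Corn): payoffs -7, -6 → best response Corn.
Farm 3 against (Barley, Barley): payoffs 5, 4 → best response Barley.
Farm 3 against (Barley, Corn): payoffs -4, 6 → best response Corn.
Farm 3 against (Corn, Barley): payoffs 1, -2 → best response Barley.
Farm 3 against (Corn, Corn): payoffs 8, -5 → best response Barley.
Mutual best responses: (Barley, Barley, Barley); (Corn, Corn, Barley).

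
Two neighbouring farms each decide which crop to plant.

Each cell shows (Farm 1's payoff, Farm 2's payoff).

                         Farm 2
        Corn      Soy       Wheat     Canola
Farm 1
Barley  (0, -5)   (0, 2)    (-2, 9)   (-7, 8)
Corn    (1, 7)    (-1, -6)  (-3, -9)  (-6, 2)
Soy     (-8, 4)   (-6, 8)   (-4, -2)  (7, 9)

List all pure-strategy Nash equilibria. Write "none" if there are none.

(Barley, Corn): Farm 1 can switch to Corn (0 → 1). Not NE.
(Barley, Soy): Farm 2 can switch to Wheat (2 → 9). Not NE.
(Barley, Wheat): Farm 1 gets -2, best alternative -3; Farm 2 gets 9, best alternative 8. No profitable deviation — NE.
(Barley, Canola): Farm 1 can switch to Corn (-7 → -6). Not NE.
(Corn, Corn): Farm 1 gets 1, best alternative 0; Farm 2 gets 7, best alternative 2. No profitable deviation — NE.
(Corn, Soy): Farm 1 can switch to Barley (-1 → 0). Not NE.
(Corn, Wheat): Farm 1 can switch to Barley (-3 → -2). Not NE.
(Corn, Canola): Farm 1 can switch to Soy (-6 → 7). Not NE.
(Soy, Corn): Farm 1 can switch to Barley (-8 → 0). Not NE.
(Soy, Soy): Farm 1 can switch to Barley (-6 → 0). Not NE.
(Soy, Wheat): Farm 1 can switch to Barley (-4 → -2). Not NE.
(Soy, Canola): Farm 1 gets 7, best alternative -6; Farm 2 gets 9, best alternative 8. No profitable deviation — NE.

Pure-strategy Nash equilibria: (Barley, Wheat); (Corn, Corn); (Soy, Canola)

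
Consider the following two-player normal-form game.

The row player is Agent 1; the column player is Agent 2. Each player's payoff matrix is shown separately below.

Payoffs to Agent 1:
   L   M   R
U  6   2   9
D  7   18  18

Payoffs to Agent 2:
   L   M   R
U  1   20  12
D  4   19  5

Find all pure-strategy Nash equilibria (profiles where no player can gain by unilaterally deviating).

The unique pure-strategy Nash equilibrium is (D, M).

For each player, find the best response to each opponent profile; mutual best responses are the pure NE.
Agent 1 against L: payoffs 6, 7 → best response D.
Agent 1 against M: payoffs 2, 18 → best response D.
Agent 1 against R: payoffs 9, 18 → best response D.
Agent 2 against U: payoffs 1, 20, 12 → best response M.
Agent 2 against D: payoffs 4, 19, 5 → best response M.
Mutual best responses: (D, M).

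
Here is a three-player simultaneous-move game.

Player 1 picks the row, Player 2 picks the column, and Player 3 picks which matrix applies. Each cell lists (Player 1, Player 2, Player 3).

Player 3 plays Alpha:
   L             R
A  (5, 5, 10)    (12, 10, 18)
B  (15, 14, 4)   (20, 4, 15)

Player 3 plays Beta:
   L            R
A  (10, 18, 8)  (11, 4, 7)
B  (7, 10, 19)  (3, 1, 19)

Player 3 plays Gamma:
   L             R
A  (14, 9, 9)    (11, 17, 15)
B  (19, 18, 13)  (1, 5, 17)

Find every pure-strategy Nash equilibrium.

For each player, find the best response to each opponent profile; mutual best responses are the pure NE.
Player 1 against (L, Alpha): payoffs 5, 15 → best response B.
Player 1 against (L, Beta): payoffs 10, 7 → best response A.
Player 1 against (L, Gamma): payoffs 14, 19 → best response B.
Player 1 against (R, Alpha): payoffs 12, 20 → best response B.
Player 1 against (R, Beta): payoffs 11, 3 → best response A.
Player 1 against (R, Gamma): payoffs 11, 1 → best response A.
Player 2 against (A, Alpha): payoffs 5, 10 → best response R.
Player 2 against (A, Beta): payoffs 18, 4 → best response L.
Player 2 against (A, Gamma): payoffs 9, 17 → best response R.
Player 2 against (B, Alpha): payoffs 14, 4 → best response L.
Player 2 against (B, Beta): payoffs 10, 1 → best response L.
Player 2 against (B, Gamma): payoffs 18, 5 → best response L.
Player 3 against (A, L): payoffs 10, 8, 9 → best response Alpha.
Player 3 against (A, R): payoffs 18, 7, 15 → best response Alpha.
Player 3 against (B, L): payoffs 4, 19, 13 → best response Beta.
Player 3 against (B, R): payoffs 15, 19, 17 → best response Beta.
No profile is a mutual best response for all players.

There is no pure-strategy Nash equilibrium.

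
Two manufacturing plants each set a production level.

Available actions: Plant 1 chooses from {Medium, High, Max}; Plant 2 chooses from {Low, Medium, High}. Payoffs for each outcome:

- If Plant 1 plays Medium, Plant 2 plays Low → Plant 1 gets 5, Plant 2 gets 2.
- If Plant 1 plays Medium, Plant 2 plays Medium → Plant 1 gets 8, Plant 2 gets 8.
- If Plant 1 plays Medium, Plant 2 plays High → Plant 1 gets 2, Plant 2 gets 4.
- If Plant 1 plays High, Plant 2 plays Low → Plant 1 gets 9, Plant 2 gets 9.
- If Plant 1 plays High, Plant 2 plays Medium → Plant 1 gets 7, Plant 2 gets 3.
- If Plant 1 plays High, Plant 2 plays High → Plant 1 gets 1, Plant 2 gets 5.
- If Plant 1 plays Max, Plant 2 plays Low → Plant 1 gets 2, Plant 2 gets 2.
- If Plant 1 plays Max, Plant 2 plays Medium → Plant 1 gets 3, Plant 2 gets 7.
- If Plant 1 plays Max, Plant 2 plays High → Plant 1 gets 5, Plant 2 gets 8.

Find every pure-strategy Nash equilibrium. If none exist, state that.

(Medium, Medium) and (High, Low) and (Max, High)

Plant 1 against Low: payoffs 5, 9, 2 → best response High.
Plant 1 against Medium: payoffs 8, 7, 3 → best response Medium.
Plant 1 against High: payoffs 2, 1, 5 → best response Max.
Plant 2 against Medium: payoffs 2, 8, 4 → best response Medium.
Plant 2 against High: payoffs 9, 3, 5 → best response Low.
Plant 2 against Max: payoffs 2, 7, 8 → best response High.
Mutual best responses: (Medium, Medium); (High, Low); (Max, High).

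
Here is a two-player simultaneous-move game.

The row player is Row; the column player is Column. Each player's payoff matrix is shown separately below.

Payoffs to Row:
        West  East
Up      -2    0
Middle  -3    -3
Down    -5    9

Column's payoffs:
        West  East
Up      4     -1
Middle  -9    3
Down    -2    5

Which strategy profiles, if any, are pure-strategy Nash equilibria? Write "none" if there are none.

(Up, West): Row gets -2, best alternative -3; Column gets 4, best alternative -1. No profitable deviation — NE.
(Up, East): Row can switch to Down (0 → 9). Not NE.
(Middle, West): Row can switch to Up (-3 → -2). Not NE.
(Middle, East): Row can switch to Up (-3 → 0). Not NE.
(Down, West): Row can switch to Up (-5 → -2). Not NE.
(Down, East): Row gets 9, best alternative 0; Column gets 5, best alternative -2. No profitable deviation — NE.

Pure-strategy Nash equilibria: (Up, West) and (Down, East)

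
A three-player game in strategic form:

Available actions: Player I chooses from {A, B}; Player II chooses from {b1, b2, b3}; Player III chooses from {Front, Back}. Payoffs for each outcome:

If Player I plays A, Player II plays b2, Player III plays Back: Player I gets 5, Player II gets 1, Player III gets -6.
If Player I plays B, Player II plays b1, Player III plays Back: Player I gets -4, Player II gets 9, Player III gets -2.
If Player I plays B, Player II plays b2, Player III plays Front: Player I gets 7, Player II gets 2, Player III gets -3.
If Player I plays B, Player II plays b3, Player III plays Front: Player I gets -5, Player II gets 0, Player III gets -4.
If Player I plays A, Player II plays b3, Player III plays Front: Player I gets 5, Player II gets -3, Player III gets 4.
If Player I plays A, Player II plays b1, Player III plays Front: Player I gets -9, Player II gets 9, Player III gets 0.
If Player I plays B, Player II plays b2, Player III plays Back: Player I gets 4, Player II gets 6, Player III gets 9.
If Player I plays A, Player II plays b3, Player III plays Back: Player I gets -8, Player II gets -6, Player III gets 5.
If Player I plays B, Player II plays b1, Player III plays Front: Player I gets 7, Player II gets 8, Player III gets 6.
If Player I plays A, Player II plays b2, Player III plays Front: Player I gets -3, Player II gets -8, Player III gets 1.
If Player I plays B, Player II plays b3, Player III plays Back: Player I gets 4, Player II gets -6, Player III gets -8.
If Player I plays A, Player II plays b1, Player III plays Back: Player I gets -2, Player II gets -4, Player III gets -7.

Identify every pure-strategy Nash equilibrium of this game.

(B, b1, Front)

Player I against (b1, Front): payoffs -9, 7 → best response B.
Player I against (b1, Back): payoffs -2, -4 → best response A.
Player I against (b2, Front): payoffs -3, 7 → best response B.
Player I against (b2, Back): payoffs 5, 4 → best response A.
Player I against (b3, Front): payoffs 5, -5 → best response A.
Player I against (b3, Back): payoffs -8, 4 → best response B.
Player II against (A, Front): payoffs 9, -8, -3 → best response b1.
Player II against (A, Back): payoffs -4, 1, -6 → best response b2.
Player II against (B, Front): payoffs 8, 2, 0 → best response b1.
Player II against (B, Back): payoffs 9, 6, -6 → best response b1.
Player III against (A, b1): payoffs 0, -7 → best response Front.
Player III against (A, b2): payoffs 1, -6 → best response Front.
Player III against (A, b3): payoffs 4, 5 → best response Back.
Player III against (B, b1): payoffs 6, -2 → best response Front.
Player III against (B, b2): payoffs -3, 9 → best response Back.
Player III against (B, b3): payoffs -4, -8 → best response Front.
Mutual best responses: (B, b1, Front).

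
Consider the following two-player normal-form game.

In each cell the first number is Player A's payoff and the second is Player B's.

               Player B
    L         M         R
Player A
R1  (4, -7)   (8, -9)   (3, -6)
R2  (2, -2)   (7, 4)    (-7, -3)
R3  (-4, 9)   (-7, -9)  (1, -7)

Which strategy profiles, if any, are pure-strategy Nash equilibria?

Player A against L: payoffs 4, 2, -4 → best response R1.
Player A against M: payoffs 8, 7, -7 → best response R1.
Player A against R: payoffs 3, -7, 1 → best response R1.
Player B against R1: payoffs -7, -9, -6 → best response R.
Player B against R2: payoffs -2, 4, -3 → best response M.
Player B against R3: payoffs 9, -9, -7 → best response L.
Mutual best responses: (R1, R).

(R1, R)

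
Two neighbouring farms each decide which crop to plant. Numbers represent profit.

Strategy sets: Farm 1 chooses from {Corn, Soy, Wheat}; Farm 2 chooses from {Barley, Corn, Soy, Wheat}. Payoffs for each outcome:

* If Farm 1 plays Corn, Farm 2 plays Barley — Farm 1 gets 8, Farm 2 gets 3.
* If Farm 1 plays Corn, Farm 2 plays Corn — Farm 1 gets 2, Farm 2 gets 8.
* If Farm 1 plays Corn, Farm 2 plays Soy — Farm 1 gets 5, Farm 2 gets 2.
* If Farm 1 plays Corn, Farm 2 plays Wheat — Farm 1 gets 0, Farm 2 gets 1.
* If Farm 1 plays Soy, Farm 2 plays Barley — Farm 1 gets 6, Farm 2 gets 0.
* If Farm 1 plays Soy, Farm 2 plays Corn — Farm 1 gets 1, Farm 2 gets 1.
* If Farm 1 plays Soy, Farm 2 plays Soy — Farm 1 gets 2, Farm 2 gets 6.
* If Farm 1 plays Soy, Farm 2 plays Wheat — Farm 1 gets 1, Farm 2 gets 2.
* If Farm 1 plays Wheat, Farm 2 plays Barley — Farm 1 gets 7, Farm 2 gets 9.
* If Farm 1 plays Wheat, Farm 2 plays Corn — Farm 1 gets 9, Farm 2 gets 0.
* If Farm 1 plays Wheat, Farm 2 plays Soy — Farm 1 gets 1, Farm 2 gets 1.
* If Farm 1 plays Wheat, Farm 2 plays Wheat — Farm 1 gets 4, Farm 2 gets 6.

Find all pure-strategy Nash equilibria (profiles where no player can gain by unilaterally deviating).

This game has no pure Nash equilibrium.

Farm 1 against Barley: payoffs 8, 6, 7 → best response Corn.
Farm 1 against Corn: payoffs 2, 1, 9 → best response Wheat.
Farm 1 against Soy: payoffs 5, 2, 1 → best response Corn.
Farm 1 against Wheat: payoffs 0, 1, 4 → best response Wheat.
Farm 2 against Corn: payoffs 3, 8, 2, 1 → best response Corn.
Farm 2 against Soy: payoffs 0, 1, 6, 2 → best response Soy.
Farm 2 against Wheat: payoffs 9, 0, 1, 6 → best response Barley.
No profile is a mutual best response for all players.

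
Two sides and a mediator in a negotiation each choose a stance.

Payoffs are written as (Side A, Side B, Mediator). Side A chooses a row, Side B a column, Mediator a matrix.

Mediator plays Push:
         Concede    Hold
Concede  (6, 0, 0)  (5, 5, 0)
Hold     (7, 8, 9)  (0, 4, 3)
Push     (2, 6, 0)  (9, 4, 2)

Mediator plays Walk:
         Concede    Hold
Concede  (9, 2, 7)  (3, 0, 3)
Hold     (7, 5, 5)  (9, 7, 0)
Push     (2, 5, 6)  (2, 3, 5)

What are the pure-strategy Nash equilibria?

For each player, find the best response to each opponent profile; mutual best responses are the pure NE.
Side A against (Concede, Push): payoffs 6, 7, 2 → best response Hold.
Side A against (Concede, Walk): payoffs 9, 7, 2 → best response Concede.
Side A against (Hold, Push): payoffs 5, 0, 9 → best response Push.
Side A against (Hold, Walk): payoffs 3, 9, 2 → best response Hold.
Side B against (Concede, Push): payoffs 0, 5 → best response Hold.
Side B against (Concede, Walk): payoffs 2, 0 → best response Concede.
Side B against (Hold, Push): payoffs 8, 4 → best response Concede.
Side B against (Hold, Walk): payoffs 5, 7 → best response Hold.
Side B against (Push, Push): payoffs 6, 4 → best response Concede.
Side B against (Push, Walk): payoffs 5, 3 → best response Concede.
Mediator against (Concede, Concede): payoffs 0, 7 → best response Walk.
Mediator against (Concede, Hold): payoffs 0, 3 → best response Walk.
Mediator against (Hold, Concede): payoffs 9, 5 → best response Push.
Mediator against (Hold, Hold): payoffs 3, 0 → best response Push.
Mediator against (Push, Concede): payoffs 0, 6 → best response Walk.
Mediator against (Push, Hold): payoffs 2, 5 → best response Walk.
Mutual best responses: (Concede, Concede, Walk); (Hold, Concede, Push).

(Concede, Concede, Walk) and (Hold, Concede, Push)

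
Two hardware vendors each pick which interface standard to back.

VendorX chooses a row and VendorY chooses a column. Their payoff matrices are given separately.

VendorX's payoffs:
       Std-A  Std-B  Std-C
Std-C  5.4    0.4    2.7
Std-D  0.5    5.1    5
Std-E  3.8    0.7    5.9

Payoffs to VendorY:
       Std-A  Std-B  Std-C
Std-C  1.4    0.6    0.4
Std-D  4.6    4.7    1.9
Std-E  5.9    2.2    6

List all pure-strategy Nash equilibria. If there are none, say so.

Pure-strategy Nash equilibria: (Std-C, Std-A); (Std-D, Std-B); (Std-E, Std-C)

For each player, find the best response to each opponent profile; mutual best responses are the pure NE.
VendorX against Std-A: payoffs 5.4, 0.5, 3.8 → best response Std-C.
VendorX against Std-B: payoffs 0.4, 5.1, 0.7 → best response Std-D.
VendorX against Std-C: payoffs 2.7, 5, 5.9 → best response Std-E.
VendorY against Std-C: payoffs 1.4, 0.6, 0.4 → best response Std-A.
VendorY against Std-D: payoffs 4.6, 4.7, 1.9 → best response Std-B.
VendorY against Std-E: payoffs 5.9, 2.2, 6 → best response Std-C.
Mutual best responses: (Std-C, Std-A); (Std-D, Std-B); (Std-E, Std-C).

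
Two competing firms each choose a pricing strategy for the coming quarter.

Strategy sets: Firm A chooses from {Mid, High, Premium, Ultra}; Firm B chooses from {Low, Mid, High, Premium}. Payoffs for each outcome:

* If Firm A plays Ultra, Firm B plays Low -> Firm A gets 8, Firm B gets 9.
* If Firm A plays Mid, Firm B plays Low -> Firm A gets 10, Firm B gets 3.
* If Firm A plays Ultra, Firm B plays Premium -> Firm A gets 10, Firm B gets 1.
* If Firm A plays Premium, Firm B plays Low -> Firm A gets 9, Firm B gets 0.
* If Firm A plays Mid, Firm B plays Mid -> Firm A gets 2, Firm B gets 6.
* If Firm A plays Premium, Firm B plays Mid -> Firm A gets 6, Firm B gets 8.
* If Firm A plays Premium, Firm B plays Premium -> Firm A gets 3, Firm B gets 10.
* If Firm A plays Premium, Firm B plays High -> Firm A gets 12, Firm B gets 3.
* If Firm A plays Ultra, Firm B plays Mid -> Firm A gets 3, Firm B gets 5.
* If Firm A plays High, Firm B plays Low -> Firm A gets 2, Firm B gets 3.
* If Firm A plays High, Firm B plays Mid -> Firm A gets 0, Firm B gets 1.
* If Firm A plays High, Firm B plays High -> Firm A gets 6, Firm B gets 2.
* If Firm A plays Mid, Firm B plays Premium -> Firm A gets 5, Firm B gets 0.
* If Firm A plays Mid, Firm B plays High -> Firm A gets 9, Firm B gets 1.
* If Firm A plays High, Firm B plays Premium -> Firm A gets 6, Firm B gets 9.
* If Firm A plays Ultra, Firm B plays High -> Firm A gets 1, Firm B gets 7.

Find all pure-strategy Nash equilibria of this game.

This game has no pure Nash equilibrium.

For each player, find the best response to each opponent profile; mutual best responses are the pure NE.
Firm A against Low: payoffs 10, 2, 9, 8 → best response Mid.
Firm A against Mid: payoffs 2, 0, 6, 3 → best response Premium.
Firm A against High: payoffs 9, 6, 12, 1 → best response Premium.
Firm A against Premium: payoffs 5, 6, 3, 10 → best response Ultra.
Firm B against Mid: payoffs 3, 6, 1, 0 → best response Mid.
Firm B against High: payoffs 3, 1, 2, 9 → best response Premium.
Firm B against Premium: payoffs 0, 8, 3, 10 → best response Premium.
Firm B against Ultra: payoffs 9, 5, 7, 1 → best response Low.
No profile is a mutual best response for all players.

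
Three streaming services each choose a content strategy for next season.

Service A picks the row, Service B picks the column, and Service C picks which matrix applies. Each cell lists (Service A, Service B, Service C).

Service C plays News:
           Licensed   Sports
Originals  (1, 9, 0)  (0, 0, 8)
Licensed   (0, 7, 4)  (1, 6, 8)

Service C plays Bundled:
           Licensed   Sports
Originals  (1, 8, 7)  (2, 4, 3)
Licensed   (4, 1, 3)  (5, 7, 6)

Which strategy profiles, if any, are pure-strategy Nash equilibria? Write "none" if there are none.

For each player, find the best response to each opponent profile; mutual best responses are the pure NE.
Service A against (Licensed, News): payoffs 1, 0 → best response Originals.
Service A against (Licensed, Bundled): payoffs 1, 4 → best response Licensed.
Service A against (Sports, News): payoffs 0, 1 → best response Licensed.
Service A against (Sports, Bundled): payoffs 2, 5 → best response Licensed.
Service B against (Originals, News): payoffs 9, 0 → best response Licensed.
Service B against (Originals, Bundled): payoffs 8, 4 → best response Licensed.
Service B against (Licensed, News): payoffs 7, 6 → best response Licensed.
Service B against (Licensed, Bundled): payoffs 1, 7 → best response Sports.
Service C against (Originals, Licensed): payoffs 0, 7 → best response Bundled.
Service C against (Originals, Sports): payoffs 8, 3 → best response News.
Service C against (Licensed, Licensed): payoffs 4, 3 → best response News.
Service C against (Licensed, Sports): payoffs 8, 6 → best response News.
No profile is a mutual best response for all players.

There is no pure-strategy Nash equilibrium.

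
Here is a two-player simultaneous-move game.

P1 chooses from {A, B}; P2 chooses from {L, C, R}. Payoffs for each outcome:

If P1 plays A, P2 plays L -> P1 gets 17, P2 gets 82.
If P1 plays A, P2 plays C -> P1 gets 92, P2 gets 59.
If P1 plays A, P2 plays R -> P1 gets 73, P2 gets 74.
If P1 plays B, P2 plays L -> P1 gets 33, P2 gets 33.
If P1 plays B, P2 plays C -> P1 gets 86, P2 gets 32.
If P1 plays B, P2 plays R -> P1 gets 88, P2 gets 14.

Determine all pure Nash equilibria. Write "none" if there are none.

(B, L)

P1 against L: payoffs 17, 33 → best response B.
P1 against C: payoffs 92, 86 → best response A.
P1 against R: payoffs 73, 88 → best response B.
P2 against A: payoffs 82, 59, 74 → best response L.
P2 against B: payoffs 33, 32, 14 → best response L.
Mutual best responses: (B, L).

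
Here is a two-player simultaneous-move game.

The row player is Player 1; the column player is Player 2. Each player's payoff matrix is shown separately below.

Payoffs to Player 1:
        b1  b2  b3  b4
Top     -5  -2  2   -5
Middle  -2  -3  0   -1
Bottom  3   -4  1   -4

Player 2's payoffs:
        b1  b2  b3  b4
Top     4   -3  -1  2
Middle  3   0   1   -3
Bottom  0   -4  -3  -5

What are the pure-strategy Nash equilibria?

Mark each player's best response to every combination of opponents' strategies; a profile where every player is best-responding is a pure Nash equilibrium.
Player 1 against b1: payoffs -5, -2, 3 → best response Bottom.
Player 1 against b2: payoffs -2, -3, -4 → best response Top.
Player 1 against b3: payoffs 2, 0, 1 → best response Top.
Player 1 against b4: payoffs -5, -1, -4 → best response Middle.
Player 2 against Top: payoffs 4, -3, -1, 2 → best response b1.
Player 2 against Middle: payoffs 3, 0, 1, -3 → best response b1.
Player 2 against Bottom: payoffs 0, -4, -3, -5 → best response b1.
Mutual best responses: (Bottom, b1).

Pure NE: (Bottom, b1)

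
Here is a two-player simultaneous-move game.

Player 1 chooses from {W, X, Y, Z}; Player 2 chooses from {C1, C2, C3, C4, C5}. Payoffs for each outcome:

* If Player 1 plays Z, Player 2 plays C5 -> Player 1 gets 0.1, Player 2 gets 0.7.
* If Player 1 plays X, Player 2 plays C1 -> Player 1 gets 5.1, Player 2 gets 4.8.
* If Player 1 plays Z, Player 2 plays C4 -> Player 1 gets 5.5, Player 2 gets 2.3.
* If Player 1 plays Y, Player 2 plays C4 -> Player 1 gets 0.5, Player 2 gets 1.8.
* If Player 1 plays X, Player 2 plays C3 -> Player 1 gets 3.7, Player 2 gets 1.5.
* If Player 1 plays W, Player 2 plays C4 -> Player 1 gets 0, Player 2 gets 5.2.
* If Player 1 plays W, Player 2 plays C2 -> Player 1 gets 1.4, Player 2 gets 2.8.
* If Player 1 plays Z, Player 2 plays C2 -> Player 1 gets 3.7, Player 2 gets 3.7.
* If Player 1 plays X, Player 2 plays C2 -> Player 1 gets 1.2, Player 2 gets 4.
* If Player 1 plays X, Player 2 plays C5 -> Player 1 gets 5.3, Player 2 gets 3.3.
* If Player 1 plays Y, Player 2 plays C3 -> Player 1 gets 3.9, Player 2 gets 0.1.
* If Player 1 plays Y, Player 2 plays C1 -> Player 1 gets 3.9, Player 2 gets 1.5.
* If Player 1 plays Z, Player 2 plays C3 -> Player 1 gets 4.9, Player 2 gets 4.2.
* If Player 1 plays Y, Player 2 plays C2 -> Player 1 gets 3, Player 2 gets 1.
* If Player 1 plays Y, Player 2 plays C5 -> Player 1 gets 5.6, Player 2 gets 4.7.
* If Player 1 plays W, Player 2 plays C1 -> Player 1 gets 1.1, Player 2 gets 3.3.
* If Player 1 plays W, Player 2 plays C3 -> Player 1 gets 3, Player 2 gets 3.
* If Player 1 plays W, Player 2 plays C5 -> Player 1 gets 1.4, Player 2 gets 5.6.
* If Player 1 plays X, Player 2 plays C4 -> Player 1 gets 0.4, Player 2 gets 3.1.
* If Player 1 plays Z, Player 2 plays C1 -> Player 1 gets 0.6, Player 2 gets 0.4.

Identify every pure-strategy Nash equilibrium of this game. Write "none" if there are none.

The pure Nash equilibria are (X, C1); (Y, C5); (Z, C3).

(W, C1): Player 1 can switch to X (1.1 → 5.1). Not NE.
(W, C2): Player 1 can switch to Y (1.4 → 3). Not NE.
(W, C3): Player 1 can switch to X (3 → 3.7). Not NE.
(W, C4): Player 1 can switch to X (0 → 0.4). Not NE.
(W, C5): Player 1 can switch to X (1.4 → 5.3). Not NE.
(X, C1): Player 1 gets 5.1, best alternative 3.9; Player 2 gets 4.8, best alternative 4. No profitable deviation — NE.
(X, C2): Player 1 can switch to W (1.2 → 1.4). Not NE.
(X, C3): Player 1 can switch to Y (3.7 → 3.9). Not NE.
(X, C4): Player 1 can switch to Y (0.4 → 0.5). Not NE.
(X, C5): Player 1 can switch to Y (5.3 → 5.6). Not NE.
(Y, C1): Player 1 can switch to X (3.9 → 5.1). Not NE.
(Y, C2): Player 1 can switch to Z (3 → 3.7). Not NE.
(Y, C3): Player 1 can switch to Z (3.9 → 4.9). Not NE.
(Y, C5): Player 1 gets 5.6, best alternative 5.3; Player 2 gets 4.7, best alternative 1.8. No profitable deviation — NE.
(Z, C3): Player 1 gets 4.9, best alternative 3.9; Player 2 gets 4.2, best alternative 3.7. No profitable deviation — NE.
(The remaining 5 profiles each have a profitable deviation by the same check.)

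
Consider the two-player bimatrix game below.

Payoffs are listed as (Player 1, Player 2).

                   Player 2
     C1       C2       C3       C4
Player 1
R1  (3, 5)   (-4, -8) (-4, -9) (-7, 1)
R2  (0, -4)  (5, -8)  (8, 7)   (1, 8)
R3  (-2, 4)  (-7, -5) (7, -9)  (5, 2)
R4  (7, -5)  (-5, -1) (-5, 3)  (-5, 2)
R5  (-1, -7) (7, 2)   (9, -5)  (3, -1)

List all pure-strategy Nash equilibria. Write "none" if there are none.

For each strategy profile, look for a profitable unilateral deviation.
(R1, C1): Player 1 can switch to R4 (3 → 7). Not NE.
(R1, C2): Player 1 can switch to R2 (-4 → 5). Not NE.
(R1, C3): Player 1 can switch to R2 (-4 → 8). Not NE.
(R1, C4): Player 1 can switch to R2 (-7 → 1). Not NE.
(R2, C1): Player 1 can switch to R1 (0 → 3). Not NE.
(R2, C2): Player 1 can switch to R5 (5 → 7). Not NE.
(R5, C2): Player 1 gets 7, best alternative 5; Player 2 gets 2, best alternative -1. No profitable deviation — NE.
(The remaining 13 profiles each have a profitable deviation by the same check.)

The unique pure-strategy Nash equilibrium is (R5, C2).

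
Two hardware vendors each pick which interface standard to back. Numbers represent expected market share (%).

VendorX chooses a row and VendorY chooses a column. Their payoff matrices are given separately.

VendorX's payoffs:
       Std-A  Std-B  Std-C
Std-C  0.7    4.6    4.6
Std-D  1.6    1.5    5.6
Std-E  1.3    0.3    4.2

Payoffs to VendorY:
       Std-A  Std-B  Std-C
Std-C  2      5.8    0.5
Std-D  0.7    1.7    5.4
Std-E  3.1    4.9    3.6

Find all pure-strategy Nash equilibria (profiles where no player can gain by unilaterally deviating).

VendorX against Std-A: payoffs 0.7, 1.6, 1.3 → best response Std-D.
VendorX against Std-B: payoffs 4.6, 1.5, 0.3 → best response Std-C.
VendorX against Std-C: payoffs 4.6, 5.6, 4.2 → best response Std-D.
VendorY against Std-C: payoffs 2, 5.8, 0.5 → best response Std-B.
VendorY against Std-D: payoffs 0.7, 1.7, 5.4 → best response Std-C.
VendorY against Std-E: payoffs 3.1, 4.9, 3.6 → best response Std-B.
Mutual best responses: (Std-C, Std-B); (Std-D, Std-C).

(Std-C, Std-B) and (Std-D, Std-C)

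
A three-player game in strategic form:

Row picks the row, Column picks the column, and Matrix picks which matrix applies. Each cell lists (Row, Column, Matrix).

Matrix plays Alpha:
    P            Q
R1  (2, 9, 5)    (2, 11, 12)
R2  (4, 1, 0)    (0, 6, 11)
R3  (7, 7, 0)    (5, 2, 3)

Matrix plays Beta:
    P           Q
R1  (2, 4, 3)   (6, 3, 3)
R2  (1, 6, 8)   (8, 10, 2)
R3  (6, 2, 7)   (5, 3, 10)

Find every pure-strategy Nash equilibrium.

none

Row against (P, Alpha): payoffs 2, 4, 7 → best response R3.
Row against (P, Beta): payoffs 2, 1, 6 → best response R3.
Row against (Q, Alpha): payoffs 2, 0, 5 → best response R3.
Row against (Q, Beta): payoffs 6, 8, 5 → best response R2.
Column against (R1, Alpha): payoffs 9, 11 → best response Q.
Column against (R1, Beta): payoffs 4, 3 → best response P.
Column against (R2, Alpha): payoffs 1, 6 → best response Q.
Column against (R2, Beta): payoffs 6, 10 → best response Q.
Column against (R3, Alpha): payoffs 7, 2 → best response P.
Column against (R3, Beta): payoffs 2, 3 → best response Q.
Matrix against (R1, P): payoffs 5, 3 → best response Alpha.
Matrix against (R1, Q): payoffs 12, 3 → best response Alpha.
Matrix against (R2, P): payoffs 0, 8 → best response Beta.
Matrix against (R2, Q): payoffs 11, 2 → best response Alpha.
Matrix against (R3, P): payoffs 0, 7 → best response Beta.
Matrix against (R3, Q): payoffs 3, 10 → best response Beta.
No profile is a mutual best response for all players.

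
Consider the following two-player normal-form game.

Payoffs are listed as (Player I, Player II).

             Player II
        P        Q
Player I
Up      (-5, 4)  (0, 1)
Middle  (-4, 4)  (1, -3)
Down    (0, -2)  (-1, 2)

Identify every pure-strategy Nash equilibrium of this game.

This game has no pure Nash equilibrium.

Player I against P: payoffs -5, -4, 0 → best response Down.
Player I against Q: payoffs 0, 1, -1 → best response Middle.
Player II against Up: payoffs 4, 1 → best response P.
Player II against Middle: payoffs 4, -3 → best response P.
Player II against Down: payoffs -2, 2 → best response Q.
No profile is a mutual best response for all players.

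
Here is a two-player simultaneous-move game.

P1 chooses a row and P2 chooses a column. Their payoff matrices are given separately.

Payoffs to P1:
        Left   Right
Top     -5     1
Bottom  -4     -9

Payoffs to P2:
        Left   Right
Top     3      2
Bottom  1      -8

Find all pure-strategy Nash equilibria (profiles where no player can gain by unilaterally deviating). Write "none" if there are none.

(Bottom, Left)

Mark each player's best response to every combination of opponents' strategies; a profile where every player is best-responding is a pure Nash equilibrium.
P1 against Left: payoffs -5, -4 → best response Bottom.
P1 against Right: payoffs 1, -9 → best response Top.
P2 against Top: payoffs 3, 2 → best response Left.
P2 against Bottom: payoffs 1, -8 → best response Left.
Mutual best responses: (Bottom, Left).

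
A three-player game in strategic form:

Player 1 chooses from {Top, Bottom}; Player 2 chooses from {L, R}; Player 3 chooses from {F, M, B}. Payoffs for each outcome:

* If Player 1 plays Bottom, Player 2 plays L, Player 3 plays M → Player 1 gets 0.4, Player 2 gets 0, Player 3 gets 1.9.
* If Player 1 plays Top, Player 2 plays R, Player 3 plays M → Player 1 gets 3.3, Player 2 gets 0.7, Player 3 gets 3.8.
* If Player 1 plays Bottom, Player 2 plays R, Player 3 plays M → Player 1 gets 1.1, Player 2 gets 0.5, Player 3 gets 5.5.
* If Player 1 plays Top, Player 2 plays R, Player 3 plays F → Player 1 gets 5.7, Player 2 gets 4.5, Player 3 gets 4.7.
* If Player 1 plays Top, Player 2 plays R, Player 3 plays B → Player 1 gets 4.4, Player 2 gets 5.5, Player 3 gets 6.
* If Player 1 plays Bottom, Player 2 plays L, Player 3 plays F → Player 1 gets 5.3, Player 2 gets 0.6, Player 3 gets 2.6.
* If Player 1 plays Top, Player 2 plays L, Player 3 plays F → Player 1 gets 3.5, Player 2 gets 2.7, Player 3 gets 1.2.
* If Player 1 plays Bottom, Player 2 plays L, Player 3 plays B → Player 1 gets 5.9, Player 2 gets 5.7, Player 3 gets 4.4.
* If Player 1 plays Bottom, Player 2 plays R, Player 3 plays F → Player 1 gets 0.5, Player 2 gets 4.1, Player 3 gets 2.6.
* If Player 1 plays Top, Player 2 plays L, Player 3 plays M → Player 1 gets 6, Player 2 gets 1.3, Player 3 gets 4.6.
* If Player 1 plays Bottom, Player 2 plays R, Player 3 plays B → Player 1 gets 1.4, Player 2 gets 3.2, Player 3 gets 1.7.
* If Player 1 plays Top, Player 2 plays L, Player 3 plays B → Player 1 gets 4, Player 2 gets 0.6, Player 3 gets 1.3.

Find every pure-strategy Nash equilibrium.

Check each profile: it is a Nash equilibrium iff no player can strictly gain by switching unilaterally.
(Top, L, F): Player 1 can switch to Bottom (3.5 → 5.3). Not NE.
(Top, L, M): Player 1 gets 6, best alternative 0.4; Player 2 gets 1.3, best alternative 0.7; Player 3 gets 4.6, best alternative 1.3. No profitable deviation — NE.
(Top, L, B): Player 1 can switch to Bottom (4 → 5.9). Not NE.
(Top, R, F): Player 3 can switch to B (4.7 → 6). Not NE.
(Top, R, M): Player 2 can switch to L (0.7 → 1.3). Not NE.
(Top, R, B): Player 1 gets 4.4, best alternative 1.4; Player 2 gets 5.5, best alternative 0.6; Player 3 gets 6, best alternative 4.7. No profitable deviation — NE.
(Bottom, L, F): Player 2 can switch to R (0.6 → 4.1). Not NE.
(Bottom, L, M): Player 1 can switch to Top (0.4 → 6). Not NE.
(Bottom, L, B): Player 1 gets 5.9, best alternative 4; Player 2 gets 5.7, best alternative 3.2; Player 3 gets 4.4, best alternative 2.6. No profitable deviation — NE.
(The remaining 3 profiles each have a profitable deviation by the same check.)

Pure-strategy Nash equilibria: (Top, L, M), (Top, R, B), (Bottom, L, B)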